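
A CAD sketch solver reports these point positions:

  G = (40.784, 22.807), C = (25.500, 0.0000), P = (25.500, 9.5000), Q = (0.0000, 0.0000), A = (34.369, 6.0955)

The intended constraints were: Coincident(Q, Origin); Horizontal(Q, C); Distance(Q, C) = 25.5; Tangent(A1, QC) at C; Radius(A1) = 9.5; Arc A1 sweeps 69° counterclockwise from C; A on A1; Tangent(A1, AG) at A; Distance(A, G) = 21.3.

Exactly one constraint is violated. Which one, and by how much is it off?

Distance(A, G) = 21.3 — off by 3.40.

Q = (0.00, 0.00) ✓; Q.y = 0.00, C.y = 0.00 ✓; |QC| = 25.50 ✓; ∠(PC, CQ) = 90.00° ✓; |PC| = 9.500 ✓; bearing(P→A) − bearing(P→C) = 69.00° ✓; |PA| = 9.500 ✓; ∠(PA, AG) = 90.00° ✓; |AG| = 17.90 ✗.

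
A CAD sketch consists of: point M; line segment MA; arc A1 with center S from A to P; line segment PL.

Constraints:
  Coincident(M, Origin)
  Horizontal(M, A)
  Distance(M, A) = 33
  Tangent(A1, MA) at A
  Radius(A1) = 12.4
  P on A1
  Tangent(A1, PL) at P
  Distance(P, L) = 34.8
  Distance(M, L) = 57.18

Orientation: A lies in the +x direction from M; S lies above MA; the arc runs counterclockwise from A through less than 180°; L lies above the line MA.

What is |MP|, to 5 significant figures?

47.619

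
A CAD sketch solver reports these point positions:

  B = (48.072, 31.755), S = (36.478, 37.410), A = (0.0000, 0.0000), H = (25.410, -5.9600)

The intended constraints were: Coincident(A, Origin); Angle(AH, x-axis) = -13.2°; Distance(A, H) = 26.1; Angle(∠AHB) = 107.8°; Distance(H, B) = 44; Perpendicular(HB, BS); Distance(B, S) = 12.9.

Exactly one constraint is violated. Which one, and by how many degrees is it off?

Perpendicular(HB, BS) — off by 5.00°.

A = (0.00, 0.00) ✓; AH at -13.20° ✓; |AH| = 26.10 ✓; ∠AHB = 107.8° ✓; |HB| = 44.00 ✓; ∠(HB, BS) = 95.00° ✗; |BS| = 12.90 ✓.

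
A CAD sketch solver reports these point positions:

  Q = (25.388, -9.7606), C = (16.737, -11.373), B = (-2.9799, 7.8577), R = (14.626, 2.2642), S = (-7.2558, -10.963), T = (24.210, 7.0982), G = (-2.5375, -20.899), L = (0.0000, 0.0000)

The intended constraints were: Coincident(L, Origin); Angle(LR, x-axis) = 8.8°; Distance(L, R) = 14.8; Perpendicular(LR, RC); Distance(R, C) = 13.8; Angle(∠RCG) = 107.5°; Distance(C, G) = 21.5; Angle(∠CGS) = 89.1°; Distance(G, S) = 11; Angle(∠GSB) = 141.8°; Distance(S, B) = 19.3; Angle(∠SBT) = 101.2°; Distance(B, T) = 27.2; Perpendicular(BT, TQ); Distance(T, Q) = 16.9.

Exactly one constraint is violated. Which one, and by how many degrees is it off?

Perpendicular(BT, TQ) — off by 5.60°.

L = (0.00, 0.00) ✓; LR at 8.800° ✓; |LR| = 14.80 ✓; ∠(LR, RC) = 90.00° ✓; |RC| = 13.80 ✓; ∠RCG = 107.5° ✓; |CG| = 21.50 ✓; ∠CGS = 89.10° ✓; |GS| = 11.00 ✓; ∠GSB = 141.8° ✓; |SB| = 19.30 ✓; ∠SBT = 101.2° ✓; |BT| = 27.20 ✓; ∠(BT, TQ) = 84.40° ✗; |TQ| = 16.90 ✓.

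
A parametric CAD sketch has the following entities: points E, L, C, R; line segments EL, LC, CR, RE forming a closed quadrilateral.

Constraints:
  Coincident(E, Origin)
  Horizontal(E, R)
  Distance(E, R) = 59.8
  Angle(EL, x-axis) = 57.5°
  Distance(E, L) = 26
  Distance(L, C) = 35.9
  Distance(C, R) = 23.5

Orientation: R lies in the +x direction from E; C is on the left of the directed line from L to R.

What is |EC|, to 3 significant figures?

54.2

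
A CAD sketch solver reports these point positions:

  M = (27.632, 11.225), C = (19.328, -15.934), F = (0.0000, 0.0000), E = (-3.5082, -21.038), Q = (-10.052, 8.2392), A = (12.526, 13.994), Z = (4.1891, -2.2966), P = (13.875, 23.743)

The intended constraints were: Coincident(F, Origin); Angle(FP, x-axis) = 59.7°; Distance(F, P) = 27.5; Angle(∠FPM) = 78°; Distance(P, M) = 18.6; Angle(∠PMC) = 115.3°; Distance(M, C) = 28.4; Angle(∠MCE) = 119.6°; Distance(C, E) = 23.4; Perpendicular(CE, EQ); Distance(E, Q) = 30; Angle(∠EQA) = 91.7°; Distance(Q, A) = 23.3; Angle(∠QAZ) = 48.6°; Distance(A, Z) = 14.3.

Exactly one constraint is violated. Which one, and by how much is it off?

Distance(A, Z) = 14.3 — off by 4.00.

F = (0.00, 0.00) ✓; FP at 59.70° ✓; |FP| = 27.50 ✓; ∠FPM = 78.00° ✓; |PM| = 18.60 ✓; ∠PMC = 115.3° ✓; |MC| = 28.40 ✓; ∠MCE = 119.6° ✓; |CE| = 23.40 ✓; ∠(CE, EQ) = 90.00° ✓; |EQ| = 30.00 ✓; ∠EQA = 91.70° ✓; |QA| = 23.30 ✓; ∠QAZ = 48.60° ✓; |AZ| = 18.30 ✗.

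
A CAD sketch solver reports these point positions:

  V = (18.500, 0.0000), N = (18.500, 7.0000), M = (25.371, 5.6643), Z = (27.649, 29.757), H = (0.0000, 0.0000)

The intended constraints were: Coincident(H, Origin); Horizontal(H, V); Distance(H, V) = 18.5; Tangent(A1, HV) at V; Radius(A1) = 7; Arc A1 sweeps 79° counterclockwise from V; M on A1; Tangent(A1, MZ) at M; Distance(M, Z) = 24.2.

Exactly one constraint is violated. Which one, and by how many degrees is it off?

Tangent(A1, MZ) at M — off by 5.60°.

H = (0.00, 0.00) ✓; H.y = 0.00, V.y = 0.00 ✓; |HV| = 18.50 ✓; ∠(NV, VH) = 90.00° ✓; |NV| = 7.000 ✓; bearing(N→M) − bearing(N→V) = 79.00° ✓; |NM| = 7.000 ✓; ∠(NM, MZ) = 84.40° ✗; |MZ| = 24.20 ✓.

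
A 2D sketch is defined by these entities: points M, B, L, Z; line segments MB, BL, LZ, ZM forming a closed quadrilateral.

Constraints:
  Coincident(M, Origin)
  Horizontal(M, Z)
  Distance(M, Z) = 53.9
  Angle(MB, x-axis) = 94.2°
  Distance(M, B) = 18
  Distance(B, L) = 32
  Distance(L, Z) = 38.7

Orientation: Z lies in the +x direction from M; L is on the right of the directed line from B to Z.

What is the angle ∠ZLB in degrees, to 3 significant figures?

110°

Checks: |BL| = 32.00 ✓; |LZ| = 38.70 ✓.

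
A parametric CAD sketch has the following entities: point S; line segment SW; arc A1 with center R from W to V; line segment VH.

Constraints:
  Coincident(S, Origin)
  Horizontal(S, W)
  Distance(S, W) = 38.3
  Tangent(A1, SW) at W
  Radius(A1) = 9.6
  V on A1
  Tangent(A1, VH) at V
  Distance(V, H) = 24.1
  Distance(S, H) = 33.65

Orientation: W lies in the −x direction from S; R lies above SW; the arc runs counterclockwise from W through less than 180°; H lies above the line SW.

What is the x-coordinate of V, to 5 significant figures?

-29.587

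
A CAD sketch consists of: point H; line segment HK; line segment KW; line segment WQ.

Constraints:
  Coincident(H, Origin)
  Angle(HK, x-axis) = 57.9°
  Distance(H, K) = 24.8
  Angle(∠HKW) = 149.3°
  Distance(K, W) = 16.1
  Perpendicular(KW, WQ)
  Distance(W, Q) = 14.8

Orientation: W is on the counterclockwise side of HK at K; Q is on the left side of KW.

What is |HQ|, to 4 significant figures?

37.49

∠HKW = 149.3°, so KW runs at 57.9° + (180° − 149.3°) = 88.60° from the x-axis; with |KW| = 16.1, W = K + 16.1·(cos 88.60°, sin 88.60°) = (13.57, 37.10). KW is perpendicular to WQ; with |WQ| = 14.8 on the left of KW, Q = W + 14.8·(-0.9997, 0.02443) = (-1.224, 37.47). Then |HQ| = |Q − H| = 37.49.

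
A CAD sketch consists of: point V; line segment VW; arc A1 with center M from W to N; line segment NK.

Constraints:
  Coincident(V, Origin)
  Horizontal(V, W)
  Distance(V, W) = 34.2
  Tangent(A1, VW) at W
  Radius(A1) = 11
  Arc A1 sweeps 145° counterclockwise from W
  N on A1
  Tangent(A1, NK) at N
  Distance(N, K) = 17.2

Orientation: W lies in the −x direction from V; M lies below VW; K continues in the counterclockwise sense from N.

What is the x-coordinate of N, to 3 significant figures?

-40.5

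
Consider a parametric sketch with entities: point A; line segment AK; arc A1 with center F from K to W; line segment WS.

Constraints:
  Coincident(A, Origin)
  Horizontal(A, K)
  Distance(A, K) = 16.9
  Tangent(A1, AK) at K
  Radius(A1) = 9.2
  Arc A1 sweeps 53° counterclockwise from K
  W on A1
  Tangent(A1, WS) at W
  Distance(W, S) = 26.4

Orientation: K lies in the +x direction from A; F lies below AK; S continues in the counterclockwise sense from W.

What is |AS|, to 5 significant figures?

25.545

A is at the origin; A and K share the same y with |AK| = 16.9 and K on the +x side, so K = (16.900, 0.0000). Tangency of A1 to AK means the radius FK is perpendicular to AK, so F = K + (0, -9.2) = (16.900, -9.2000). On A1, K sits at bearing 90° from F; a 53° counterclockwise sweep puts W at bearing 143°, so W = F + 9.2·(cos 143°, sin 143°) = (9.5526, -3.6633). Since A1 is tangent to WS there, FW ⟂ WS, so WS runs along (−sin 143°, cos 143°); with |WS| = 26.4, S = (-6.3354, -24.747). Then |AS| = |S − A| = 25.545.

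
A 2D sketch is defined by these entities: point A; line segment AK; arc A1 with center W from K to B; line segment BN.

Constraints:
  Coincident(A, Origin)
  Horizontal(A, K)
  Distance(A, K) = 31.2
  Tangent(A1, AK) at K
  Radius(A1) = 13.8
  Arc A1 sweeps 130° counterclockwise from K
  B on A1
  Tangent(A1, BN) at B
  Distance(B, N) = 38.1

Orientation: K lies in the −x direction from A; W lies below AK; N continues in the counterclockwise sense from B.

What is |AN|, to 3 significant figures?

54.7

A is at the origin; A and K share the same y with |AK| = 31.2 and K on the −x side, so K = (-31.2, 0.00). The tangent condition forces WK to be normal to AK, so W = K + (0, -13.8) = (-31.2, -13.8). On A1, K sits at bearing 90° from W; a 130° counterclockwise sweep puts B at bearing 220°, so B = W + 13.8·(cos 220°, sin 220°) = (-41.8, -22.7). Since A1 is tangent to BN there, WB ⟂ BN, so BN runs along (−sin 220°, cos 220°); with |BN| = 38.1, N = (-17.3, -51.9). Then |AN| = |N − A| = 54.7.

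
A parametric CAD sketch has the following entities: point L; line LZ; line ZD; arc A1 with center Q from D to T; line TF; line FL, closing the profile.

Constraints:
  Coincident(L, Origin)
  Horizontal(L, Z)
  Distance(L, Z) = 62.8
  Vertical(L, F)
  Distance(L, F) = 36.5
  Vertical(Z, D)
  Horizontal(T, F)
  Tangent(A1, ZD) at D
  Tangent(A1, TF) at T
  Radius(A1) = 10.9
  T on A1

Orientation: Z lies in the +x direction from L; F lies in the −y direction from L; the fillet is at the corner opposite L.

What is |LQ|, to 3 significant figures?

57.9

L is at the origin; LZ is horizontal with |LZ| = 62.8 and Z on the +x side, so Z = (62.8, 0.00). LF is vertical with |LF| = 36.5 and F on the −y side, so F = (0.00, -36.5). The virtual corner opposite L is at (62.8, -36.5). Tangency of A1 to ZD means the radius QD is perpendicular to ZD and the tangent condition forces QT to be normal to TF, with radius 10.9, so the center Q sits 10.9 in from both sides at Q = (51.9, -25.6). Then |LQ| = |Q − L| = 57.9.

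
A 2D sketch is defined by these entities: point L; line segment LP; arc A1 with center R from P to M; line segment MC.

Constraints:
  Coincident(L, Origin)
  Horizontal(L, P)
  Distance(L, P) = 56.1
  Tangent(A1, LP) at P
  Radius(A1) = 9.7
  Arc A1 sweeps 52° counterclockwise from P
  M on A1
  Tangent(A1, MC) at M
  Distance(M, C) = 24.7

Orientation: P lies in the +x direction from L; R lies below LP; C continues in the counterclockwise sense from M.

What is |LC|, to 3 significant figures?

40.5

L is at the origin; LP is horizontal with |LP| = 56.1 and P on the +x side, so P = (56.1, 0.00). A1 meets LP tangentially, so RP is at right angles to LP, so R = P + (0, -9.7) = (56.1, -9.70). On A1, P sits at bearing 90° from R; a 52° counterclockwise sweep puts M at bearing 142°, so M = R + 9.7·(cos 142°, sin 142°) = (48.5, -3.73). The tangent condition forces RM to be normal to MC, so MC runs along (−sin 142°, cos 142°); with |MC| = 24.7, C = (33.2, -23.2). Then |LC| = |C − L| = 40.5.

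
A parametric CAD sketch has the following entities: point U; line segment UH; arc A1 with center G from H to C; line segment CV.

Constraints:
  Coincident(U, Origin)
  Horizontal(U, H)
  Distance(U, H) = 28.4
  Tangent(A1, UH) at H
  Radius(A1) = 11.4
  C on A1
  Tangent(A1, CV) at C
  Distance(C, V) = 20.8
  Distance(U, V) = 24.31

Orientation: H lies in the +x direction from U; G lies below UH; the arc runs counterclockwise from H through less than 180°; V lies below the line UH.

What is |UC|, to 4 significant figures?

19.48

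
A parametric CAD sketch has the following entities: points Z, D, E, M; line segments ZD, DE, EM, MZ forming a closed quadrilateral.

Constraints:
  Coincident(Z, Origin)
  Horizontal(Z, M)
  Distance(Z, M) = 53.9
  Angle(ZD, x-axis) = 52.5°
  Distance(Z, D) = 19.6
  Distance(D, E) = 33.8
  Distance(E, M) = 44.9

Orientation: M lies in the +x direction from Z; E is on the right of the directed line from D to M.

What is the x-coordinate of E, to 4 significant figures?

12.87

Z is at the origin; Z and M share the same y with |ZM| = 53.9 and M in +x, so M = (53.9, 0). ZD runs at 52.5° with |ZD| = 19.6, so D = (11.93, 15.55). E is determined by |DE| = 33.8 and |EM| = 44.9 together: it lies at the intersection of circle(D, 33.8) and circle(M, 44.9). With |DM| = 44.76, the foot of the radical line on DM is 12.62 from D and the perpendicular offset is √(33.8² − 12.62²) = 31.36. Taking the right-of-DM solution: E = (12.87, -18.24).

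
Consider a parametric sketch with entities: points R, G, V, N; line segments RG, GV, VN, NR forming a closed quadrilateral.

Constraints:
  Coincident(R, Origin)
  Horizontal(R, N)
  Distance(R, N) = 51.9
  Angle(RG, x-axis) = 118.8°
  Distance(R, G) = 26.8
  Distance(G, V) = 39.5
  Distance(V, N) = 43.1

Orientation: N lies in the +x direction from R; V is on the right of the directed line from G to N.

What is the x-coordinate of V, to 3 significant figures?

9.73

Checks: |GV| = 39.50 ✓; |VN| = 43.10 ✓.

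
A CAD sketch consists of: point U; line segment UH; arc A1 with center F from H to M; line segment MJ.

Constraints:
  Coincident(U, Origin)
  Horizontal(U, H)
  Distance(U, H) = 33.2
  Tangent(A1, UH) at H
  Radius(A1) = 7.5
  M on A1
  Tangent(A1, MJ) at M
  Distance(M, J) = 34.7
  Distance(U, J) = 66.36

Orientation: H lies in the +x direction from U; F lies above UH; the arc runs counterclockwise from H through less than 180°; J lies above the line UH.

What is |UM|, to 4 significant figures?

39.85

Checks: |FM| = 7.500 ✓; ∠(FM, MJ) = 90.00° ✓; |MJ| = 34.70 ✓; |UJ| = 66.36 ✓.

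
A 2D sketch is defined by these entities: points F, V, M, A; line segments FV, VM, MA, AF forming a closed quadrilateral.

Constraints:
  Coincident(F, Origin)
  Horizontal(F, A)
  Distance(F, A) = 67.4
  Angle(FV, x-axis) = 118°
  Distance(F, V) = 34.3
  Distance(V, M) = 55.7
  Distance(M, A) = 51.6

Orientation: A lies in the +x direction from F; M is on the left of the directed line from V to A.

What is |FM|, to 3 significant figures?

57.2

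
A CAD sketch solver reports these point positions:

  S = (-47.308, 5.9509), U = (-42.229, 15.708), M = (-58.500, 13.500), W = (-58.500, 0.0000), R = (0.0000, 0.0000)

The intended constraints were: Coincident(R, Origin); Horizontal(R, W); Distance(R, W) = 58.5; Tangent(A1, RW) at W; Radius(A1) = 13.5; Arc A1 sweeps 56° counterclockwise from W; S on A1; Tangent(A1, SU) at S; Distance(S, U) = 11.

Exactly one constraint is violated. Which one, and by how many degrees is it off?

Tangent(A1, SU) at S — off by 6.50°.

R = (0.00, 0.00) ✓; R.y = 0.00, W.y = 0.00 ✓; |RW| = 58.50 ✓; ∠(MW, WR) = 90.00° ✓; |MW| = 13.50 ✓; bearing(M→S) − bearing(M→W) = 56.00° ✓; |MS| = 13.50 ✓; ∠(MS, SU) = 83.50° ✗; |SU| = 11.00 ✓.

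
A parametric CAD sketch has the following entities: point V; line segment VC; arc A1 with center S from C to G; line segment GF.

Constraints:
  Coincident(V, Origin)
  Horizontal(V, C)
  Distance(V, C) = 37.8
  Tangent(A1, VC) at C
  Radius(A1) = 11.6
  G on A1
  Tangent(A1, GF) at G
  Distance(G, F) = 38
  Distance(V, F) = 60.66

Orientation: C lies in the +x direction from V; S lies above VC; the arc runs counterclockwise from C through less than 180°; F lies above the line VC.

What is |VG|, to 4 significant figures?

51.07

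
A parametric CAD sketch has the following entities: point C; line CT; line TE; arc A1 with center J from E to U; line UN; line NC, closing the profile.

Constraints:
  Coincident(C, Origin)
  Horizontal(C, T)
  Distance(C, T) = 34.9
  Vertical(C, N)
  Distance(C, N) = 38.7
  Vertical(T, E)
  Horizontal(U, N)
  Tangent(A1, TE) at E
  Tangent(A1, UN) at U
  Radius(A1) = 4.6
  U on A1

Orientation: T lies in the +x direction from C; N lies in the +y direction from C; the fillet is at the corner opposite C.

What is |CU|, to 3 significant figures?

49.2

C is at the origin; CT is horizontal with |CT| = 34.9 and T on the +x side, so T = (34.9, 0.00). CN is vertical with |CN| = 38.7 and N on the +y side, so N = (0.00, 38.7). The virtual corner opposite C is at (34.9, 38.7). The tangent condition forces JE to be normal to TE and the tangent condition forces JU to be normal to UN, with radius 4.6, so the center J sits 4.6 in from both sides at J = (30.3, 34.1). That places the tangent points at E = (34.9, 34.1) on TE and U = (30.3, 38.7) on UN. Then |CU| = |U − C| = 49.2.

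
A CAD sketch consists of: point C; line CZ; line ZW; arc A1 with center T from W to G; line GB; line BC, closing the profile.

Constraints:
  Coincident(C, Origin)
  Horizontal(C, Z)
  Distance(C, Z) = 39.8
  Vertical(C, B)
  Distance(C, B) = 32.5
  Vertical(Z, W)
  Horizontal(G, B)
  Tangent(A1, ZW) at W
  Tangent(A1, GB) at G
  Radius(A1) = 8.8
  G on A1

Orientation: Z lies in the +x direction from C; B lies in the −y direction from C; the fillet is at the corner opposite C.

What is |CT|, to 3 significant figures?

39.0

C is at the origin; C and Z share the same y with |CZ| = 39.8 and Z on the +x side, so Z = (39.8, 0.00). C and B share the same x with |CB| = 32.5 and B on the −y side, so B = (0.00, -32.5). The virtual corner opposite C is at (39.8, -32.5). Tangency of A1 to ZW means the radius TW is perpendicular to ZW and since A1 is tangent to GB there, TG ⟂ GB, with radius 8.8, so the center T sits 8.8 in from both sides at T = (31.0, -23.7). Then |CT| = |T − C| = 39.0.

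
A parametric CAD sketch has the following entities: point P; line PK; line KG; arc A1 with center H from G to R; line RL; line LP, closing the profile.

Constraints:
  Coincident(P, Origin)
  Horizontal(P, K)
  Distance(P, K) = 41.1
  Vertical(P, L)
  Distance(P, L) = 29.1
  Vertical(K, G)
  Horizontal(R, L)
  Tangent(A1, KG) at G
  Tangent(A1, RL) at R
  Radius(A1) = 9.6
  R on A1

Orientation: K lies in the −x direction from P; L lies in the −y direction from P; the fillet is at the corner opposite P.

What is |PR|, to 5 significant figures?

42.884

P is at the origin; PK is horizontal with |PK| = 41.1 and K on the −x side, so K = (-41.100, 0.0000). P and L share the same x with |PL| = 29.1 and L on the −y side, so L = (0.0000, -29.100). The virtual corner opposite P is at (-41.100, -29.100). A1 meets KG tangentially, so HG is at right angles to KG and since A1 is tangent to RL there, HR ⟂ RL, with radius 9.6, so the center H sits 9.6 in from both sides at H = (-31.500, -19.500). That places the tangent points at G = (-41.100, -19.500) on KG and R = (-31.500, -29.100) on RL. Then |PR| = |R − P| = 42.884.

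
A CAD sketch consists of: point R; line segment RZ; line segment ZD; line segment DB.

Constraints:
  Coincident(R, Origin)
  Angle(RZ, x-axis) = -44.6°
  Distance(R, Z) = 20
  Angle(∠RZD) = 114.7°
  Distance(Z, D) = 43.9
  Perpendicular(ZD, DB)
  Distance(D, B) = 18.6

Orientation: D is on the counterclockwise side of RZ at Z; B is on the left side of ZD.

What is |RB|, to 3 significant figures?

52.3

∠RZD = 114.7°, so ZD runs at -44.6° + (180° − 114.7°) = 20.7° from the x-axis; with |ZD| = 43.9, D = Z + 43.9·(cos 20.7°, sin 20.7°) = (55.3, 1.47). ZD ⟂ DB; with |DB| = 18.6 on the left of ZD, B = D + 18.6·(-0.353, 0.935) = (48.7, 18.9). Then |RB| = |B − R| = 52.3.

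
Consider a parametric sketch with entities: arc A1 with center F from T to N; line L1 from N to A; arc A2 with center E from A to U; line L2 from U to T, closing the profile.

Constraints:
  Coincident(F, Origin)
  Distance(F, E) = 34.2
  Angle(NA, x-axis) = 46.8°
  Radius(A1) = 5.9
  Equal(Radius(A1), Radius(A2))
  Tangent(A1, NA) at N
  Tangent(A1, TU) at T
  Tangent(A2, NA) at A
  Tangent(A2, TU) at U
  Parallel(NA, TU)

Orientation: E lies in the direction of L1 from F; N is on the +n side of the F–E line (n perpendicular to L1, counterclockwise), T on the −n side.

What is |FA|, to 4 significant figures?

34.71

The slot axis is L1's direction at 46.8°, so u = (cos 46.8°, sin 46.8°) = (0.6845, 0.7290) and n = (−sin 46.8°, cos 46.8°) = (-0.7290, 0.6845). F is at the origin and E lies 34.2 along u from F, so E = 34.2·u = (23.41, 24.93). Tangency of A1 to both parallel lines with radius 5.9 puts N and T at F ± 5.9·n: N = (-4.301, 4.039), T = (4.301, -4.039). Equal radii place A and U the same way about E: A = E + 5.9·n = (19.11, 28.97), U = E − 5.9·n = (27.71, 20.89). Then |FA| = |A − F| = 34.71.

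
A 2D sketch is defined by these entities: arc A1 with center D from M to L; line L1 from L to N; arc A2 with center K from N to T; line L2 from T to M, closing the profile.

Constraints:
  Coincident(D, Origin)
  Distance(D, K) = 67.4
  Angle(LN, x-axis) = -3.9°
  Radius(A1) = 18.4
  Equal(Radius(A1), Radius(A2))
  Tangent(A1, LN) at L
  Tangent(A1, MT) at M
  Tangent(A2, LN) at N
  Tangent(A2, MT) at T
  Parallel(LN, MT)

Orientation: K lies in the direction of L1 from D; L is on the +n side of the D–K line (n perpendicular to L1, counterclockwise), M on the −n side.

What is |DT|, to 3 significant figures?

69.9

Tangency of A1 to both parallel lines with radius 18.4 puts L and M at D ± 18.4·n: L = (1.25, 18.4), M = (-1.25, -18.4). Equal radii place N and T the same way about K: N = K + 18.4·n = (68.5, 13.8), T = K − 18.4·n = (66.0, -22.9). Then |DT| = |T − D| = 69.9.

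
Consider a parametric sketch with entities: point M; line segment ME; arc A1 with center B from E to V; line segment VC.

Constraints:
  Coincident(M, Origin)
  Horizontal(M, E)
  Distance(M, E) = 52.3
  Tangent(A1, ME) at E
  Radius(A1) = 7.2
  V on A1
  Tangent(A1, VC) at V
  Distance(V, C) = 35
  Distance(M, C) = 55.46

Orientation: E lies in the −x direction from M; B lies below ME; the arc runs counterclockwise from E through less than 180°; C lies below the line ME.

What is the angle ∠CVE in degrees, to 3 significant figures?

118°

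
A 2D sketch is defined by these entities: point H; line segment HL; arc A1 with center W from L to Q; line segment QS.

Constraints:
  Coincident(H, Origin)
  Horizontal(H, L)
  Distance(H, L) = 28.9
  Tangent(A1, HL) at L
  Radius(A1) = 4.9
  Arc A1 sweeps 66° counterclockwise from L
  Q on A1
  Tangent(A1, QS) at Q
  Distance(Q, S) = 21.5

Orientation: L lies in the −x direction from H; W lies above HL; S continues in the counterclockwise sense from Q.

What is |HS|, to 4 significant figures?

27.46

On A1, L sits at bearing -90° from W; a 66° counterclockwise sweep puts Q at bearing -24°, so Q = W + 4.9·(cos -24°, sin -24°) = (-24.42, 2.907). A1 meets QS tangentially, so WQ is at right angles to QS, so QS runs along (−sin -24°, cos -24°); with |QS| = 21.5, S = (-15.68, 22.55). Then |HS| = |S − H| = 27.46.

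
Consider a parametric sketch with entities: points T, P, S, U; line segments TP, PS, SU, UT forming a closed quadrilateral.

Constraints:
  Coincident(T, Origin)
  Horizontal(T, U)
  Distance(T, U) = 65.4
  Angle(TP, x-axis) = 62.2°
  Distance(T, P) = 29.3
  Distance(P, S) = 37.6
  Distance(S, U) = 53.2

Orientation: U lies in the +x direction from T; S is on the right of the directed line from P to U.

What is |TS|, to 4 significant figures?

17.85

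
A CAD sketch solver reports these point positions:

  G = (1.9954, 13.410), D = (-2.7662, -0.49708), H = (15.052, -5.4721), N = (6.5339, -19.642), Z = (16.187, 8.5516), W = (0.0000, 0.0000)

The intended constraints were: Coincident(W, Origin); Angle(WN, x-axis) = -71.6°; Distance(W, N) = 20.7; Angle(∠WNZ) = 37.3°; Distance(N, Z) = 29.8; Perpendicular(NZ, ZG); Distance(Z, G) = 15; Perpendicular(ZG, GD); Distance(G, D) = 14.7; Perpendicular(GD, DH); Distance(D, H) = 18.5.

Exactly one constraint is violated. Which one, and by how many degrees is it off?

Perpendicular(GD, DH) — off by 3.30°.

W = (0.00, 0.00) ✓; WN at -71.60° ✓; |WN| = 20.70 ✓; ∠WNZ = 37.30° ✓; |NZ| = 29.80 ✓; ∠(NZ, ZG) = 90.00° ✓; |ZG| = 15.00 ✓; ∠(ZG, GD) = 90.00° ✓; |GD| = 14.70 ✓; ∠(GD, DH) = 93.30° ✗; |DH| = 18.50 ✓.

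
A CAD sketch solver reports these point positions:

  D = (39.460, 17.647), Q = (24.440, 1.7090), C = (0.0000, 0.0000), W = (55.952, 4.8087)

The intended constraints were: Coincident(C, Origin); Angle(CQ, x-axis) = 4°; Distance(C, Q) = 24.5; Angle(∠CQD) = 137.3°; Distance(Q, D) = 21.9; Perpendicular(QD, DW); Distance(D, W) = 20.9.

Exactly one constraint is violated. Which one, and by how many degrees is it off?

Perpendicular(QD, DW) — off by 5.40°.

C = (0.00, 0.00) ✓; CQ at 4.000° ✓; |CQ| = 24.50 ✓; ∠CQD = 137.3° ✓; |QD| = 21.90 ✓; ∠(QD, DW) = 84.60° ✗; |DW| = 20.90 ✓.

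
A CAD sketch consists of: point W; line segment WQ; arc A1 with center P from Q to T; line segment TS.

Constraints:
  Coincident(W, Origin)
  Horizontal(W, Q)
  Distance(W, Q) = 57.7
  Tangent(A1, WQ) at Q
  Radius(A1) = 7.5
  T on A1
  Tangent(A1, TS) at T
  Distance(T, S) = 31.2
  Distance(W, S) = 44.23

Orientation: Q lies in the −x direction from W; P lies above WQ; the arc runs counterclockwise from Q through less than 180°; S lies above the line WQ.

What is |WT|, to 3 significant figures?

51.7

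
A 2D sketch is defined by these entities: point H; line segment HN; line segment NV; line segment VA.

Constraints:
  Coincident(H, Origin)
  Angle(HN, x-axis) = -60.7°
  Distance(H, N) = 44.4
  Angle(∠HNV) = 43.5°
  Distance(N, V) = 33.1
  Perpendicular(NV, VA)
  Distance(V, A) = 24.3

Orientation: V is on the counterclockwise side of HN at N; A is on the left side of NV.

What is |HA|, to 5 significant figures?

6.3263

∠HNV = 43.5°, so NV runs at -60.7° + (180° − 43.5°) = 75.800° from the x-axis; with |NV| = 33.1, V = N + 33.1·(cos 75.800°, sin 75.800°) = (29.848, -6.6312). The perpendicularity gives VA at right angles to NV; with |VA| = 24.3 on the left of NV, A = V + 24.3·(-0.96945, 0.24531) = (6.2907, -0.67027). Then |HA| = |A − H| = 6.3263.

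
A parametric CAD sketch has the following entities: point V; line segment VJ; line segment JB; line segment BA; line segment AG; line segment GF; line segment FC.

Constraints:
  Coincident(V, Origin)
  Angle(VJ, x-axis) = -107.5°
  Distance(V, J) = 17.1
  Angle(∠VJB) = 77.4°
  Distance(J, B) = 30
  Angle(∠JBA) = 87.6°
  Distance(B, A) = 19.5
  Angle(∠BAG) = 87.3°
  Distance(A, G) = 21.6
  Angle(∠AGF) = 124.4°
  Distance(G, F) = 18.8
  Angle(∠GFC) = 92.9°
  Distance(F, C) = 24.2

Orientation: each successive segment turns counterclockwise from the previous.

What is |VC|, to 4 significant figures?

32.23

∠AGF = 124.4° gives GF at -124.2° from the x-axis; with |GF| = 18.8, F = (-6.568, -15.01). ∠GFC = 92.9° gives FC at -37.10° from the x-axis; with |FC| = 24.2, C = (12.73, -29.61). Then |VC| = |C − V| = 32.23.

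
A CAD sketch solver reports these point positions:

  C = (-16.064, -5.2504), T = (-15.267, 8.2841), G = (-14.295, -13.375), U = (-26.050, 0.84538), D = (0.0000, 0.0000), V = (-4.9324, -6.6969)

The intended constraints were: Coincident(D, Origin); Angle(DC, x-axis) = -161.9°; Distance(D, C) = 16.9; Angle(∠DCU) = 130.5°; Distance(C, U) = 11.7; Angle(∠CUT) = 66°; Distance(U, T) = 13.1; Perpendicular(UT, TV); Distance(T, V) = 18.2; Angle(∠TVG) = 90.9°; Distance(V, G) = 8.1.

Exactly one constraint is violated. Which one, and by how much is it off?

Distance(V, G) = 8.1 — off by 3.40.

D = (0.00, 0.00) ✓; DC at -161.9° ✓; |DC| = 16.90 ✓; ∠DCU = 130.5° ✓; |CU| = 11.70 ✓; ∠CUT = 66.00° ✓; |UT| = 13.10 ✓; ∠(UT, TV) = 90.00° ✓; |TV| = 18.20 ✓; ∠TVG = 90.90° ✓; |VG| = 11.50 ✗.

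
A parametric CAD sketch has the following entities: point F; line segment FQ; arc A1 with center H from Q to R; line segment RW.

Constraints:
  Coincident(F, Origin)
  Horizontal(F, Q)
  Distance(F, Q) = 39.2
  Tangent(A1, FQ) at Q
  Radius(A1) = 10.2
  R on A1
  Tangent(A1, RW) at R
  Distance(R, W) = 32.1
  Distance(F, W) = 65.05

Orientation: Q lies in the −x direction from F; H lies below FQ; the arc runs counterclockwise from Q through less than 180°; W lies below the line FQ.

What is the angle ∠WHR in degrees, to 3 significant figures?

72.4°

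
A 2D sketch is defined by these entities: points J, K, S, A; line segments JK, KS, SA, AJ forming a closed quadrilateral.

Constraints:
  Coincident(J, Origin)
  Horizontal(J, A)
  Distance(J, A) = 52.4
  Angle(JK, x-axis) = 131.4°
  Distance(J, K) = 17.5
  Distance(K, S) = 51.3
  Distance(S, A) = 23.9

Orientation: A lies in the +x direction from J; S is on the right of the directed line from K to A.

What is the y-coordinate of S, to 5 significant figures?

-13.185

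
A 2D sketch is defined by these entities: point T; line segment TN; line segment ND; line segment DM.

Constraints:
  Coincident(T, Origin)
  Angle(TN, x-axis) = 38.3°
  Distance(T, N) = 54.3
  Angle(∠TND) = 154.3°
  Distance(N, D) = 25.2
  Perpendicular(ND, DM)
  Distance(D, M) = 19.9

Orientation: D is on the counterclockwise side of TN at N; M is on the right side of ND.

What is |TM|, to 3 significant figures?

85.9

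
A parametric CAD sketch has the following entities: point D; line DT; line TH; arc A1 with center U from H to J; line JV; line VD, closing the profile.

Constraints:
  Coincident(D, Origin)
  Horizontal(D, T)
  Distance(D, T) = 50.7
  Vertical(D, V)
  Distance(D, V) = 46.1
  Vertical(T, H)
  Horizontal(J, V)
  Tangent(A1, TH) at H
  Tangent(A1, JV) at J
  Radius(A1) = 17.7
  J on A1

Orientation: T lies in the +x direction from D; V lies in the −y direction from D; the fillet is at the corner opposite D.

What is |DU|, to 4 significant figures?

43.54

D is at the origin; DT is horizontal with |DT| = 50.7 and T on the +x side, so T = (50.70, 0.000). D and V share the same x with |DV| = 46.1 and V on the −y side, so V = (0.000, -46.10). The virtual corner opposite D is at (50.70, -46.10). Tangency of A1 to TH means the radius UH is perpendicular to TH and A1 meets JV tangentially, so UJ is at right angles to JV, with radius 17.7, so the center U sits 17.7 in from both sides at U = (33.00, -28.40). Then |DU| = |U − D| = 43.54.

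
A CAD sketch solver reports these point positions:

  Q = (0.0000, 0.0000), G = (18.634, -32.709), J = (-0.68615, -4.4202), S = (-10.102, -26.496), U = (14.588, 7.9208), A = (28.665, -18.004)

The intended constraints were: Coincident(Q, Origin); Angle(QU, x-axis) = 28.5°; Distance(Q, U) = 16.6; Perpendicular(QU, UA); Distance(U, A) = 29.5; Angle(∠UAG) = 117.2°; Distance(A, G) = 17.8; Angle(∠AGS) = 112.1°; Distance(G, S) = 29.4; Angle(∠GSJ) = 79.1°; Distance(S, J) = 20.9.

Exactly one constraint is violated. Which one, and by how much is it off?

Distance(S, J) = 20.9 — off by 3.10.

Q = (0.00, 0.00) ✓; QU at 28.50° ✓; |QU| = 16.60 ✓; ∠(QU, UA) = 90.00° ✓; |UA| = 29.50 ✓; ∠UAG = 117.2° ✓; |AG| = 17.80 ✓; ∠AGS = 112.1° ✓; |GS| = 29.40 ✓; ∠GSJ = 79.10° ✓; |SJ| = 24.00 ✗.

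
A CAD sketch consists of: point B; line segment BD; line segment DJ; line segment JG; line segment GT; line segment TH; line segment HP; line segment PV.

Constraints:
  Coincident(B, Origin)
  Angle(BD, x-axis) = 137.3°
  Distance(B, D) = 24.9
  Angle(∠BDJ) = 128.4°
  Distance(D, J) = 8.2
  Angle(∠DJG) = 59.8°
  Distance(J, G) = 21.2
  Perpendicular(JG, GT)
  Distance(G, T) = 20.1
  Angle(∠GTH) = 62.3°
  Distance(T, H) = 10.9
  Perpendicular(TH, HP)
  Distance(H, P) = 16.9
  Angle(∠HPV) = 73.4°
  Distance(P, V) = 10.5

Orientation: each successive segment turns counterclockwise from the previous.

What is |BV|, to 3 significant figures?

3.73

B is at the origin; BD runs at 137.3° with length 24.9, so D = (-18.3, 16.9). ∠BDJ = 128.4° gives DJ at -171° from the x-axis; with |DJ| = 8.2, J = (-26.4, 15.6). ∠DJG = 59.8° gives JG at -50.9° from the x-axis; with |JG| = 21.2, G = (-13.0, -0.835). The perpendicularity gives GT at right angles to JG, so GT runs at 39.1°; with |GT| = 20.1, T = (2.57, 11.8). ∠GTH = 62.3° gives TH at 157° from the x-axis; with |TH| = 10.9, H = (-7.45, 16.1). TH is perpendicular to HP, so HP runs at -113°; with |HP| = 16.9, P = (-14.1, 0.603). ∠HPV = 73.4° gives PV at -6.60° from the x-axis; with |PV| = 10.5, V = (-3.68, -0.604). Then |BV| = |V − B| = 3.73.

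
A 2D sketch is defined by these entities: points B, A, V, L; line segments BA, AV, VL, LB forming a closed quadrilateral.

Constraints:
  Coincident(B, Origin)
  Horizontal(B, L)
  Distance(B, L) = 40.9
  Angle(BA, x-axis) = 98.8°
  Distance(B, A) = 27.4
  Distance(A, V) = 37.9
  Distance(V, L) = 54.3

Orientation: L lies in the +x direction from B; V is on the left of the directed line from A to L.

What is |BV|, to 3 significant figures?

57.3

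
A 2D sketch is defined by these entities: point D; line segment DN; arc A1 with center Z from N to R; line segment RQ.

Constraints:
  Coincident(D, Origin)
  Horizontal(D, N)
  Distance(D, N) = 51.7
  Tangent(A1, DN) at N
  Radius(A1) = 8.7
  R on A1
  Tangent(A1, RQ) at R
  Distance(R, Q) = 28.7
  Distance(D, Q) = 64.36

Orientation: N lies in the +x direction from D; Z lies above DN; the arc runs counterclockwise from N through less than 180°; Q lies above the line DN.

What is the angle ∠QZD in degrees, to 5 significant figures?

99.043°

Checks: |ZN| = 8.700 ✓; |ZR| = 8.700 ✓; ∠(ZR, RQ) = 90.00° ✓; |RQ| = 28.70 ✓; |DQ| = 64.36 ✓.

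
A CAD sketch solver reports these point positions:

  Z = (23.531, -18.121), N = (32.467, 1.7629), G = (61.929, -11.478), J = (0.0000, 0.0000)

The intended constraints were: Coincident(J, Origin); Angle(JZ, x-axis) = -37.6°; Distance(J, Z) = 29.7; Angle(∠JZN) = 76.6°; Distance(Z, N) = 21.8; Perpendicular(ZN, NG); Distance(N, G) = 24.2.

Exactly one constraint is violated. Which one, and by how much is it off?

Distance(N, G) = 24.2 — off by 8.10.

J = (0.00, 0.00) ✓; JZ at -37.60° ✓; |JZ| = 29.70 ✓; ∠JZN = 76.60° ✓; |ZN| = 21.80 ✓; ∠(ZN, NG) = 90.00° ✓; |NG| = 32.30 ✗.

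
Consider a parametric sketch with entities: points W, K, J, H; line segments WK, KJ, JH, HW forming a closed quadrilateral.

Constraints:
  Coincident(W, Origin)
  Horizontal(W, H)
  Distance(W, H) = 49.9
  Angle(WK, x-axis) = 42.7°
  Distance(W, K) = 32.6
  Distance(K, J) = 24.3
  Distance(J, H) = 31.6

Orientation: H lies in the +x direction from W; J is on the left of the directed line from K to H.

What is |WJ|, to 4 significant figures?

56.04

Checks: |KJ| = 24.30 ✓; |JH| = 31.60 ✓.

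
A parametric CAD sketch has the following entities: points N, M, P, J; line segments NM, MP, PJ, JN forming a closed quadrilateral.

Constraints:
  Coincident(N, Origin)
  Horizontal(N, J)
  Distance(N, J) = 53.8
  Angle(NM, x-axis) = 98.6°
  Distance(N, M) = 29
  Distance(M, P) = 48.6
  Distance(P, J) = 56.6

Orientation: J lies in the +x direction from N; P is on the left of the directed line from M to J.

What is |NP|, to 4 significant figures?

65.58

N is at the origin; N and J share the same y with |NJ| = 53.8 and J in +x, so J = (53.8, 0). NM runs at 98.6° with |NM| = 29.0, so M = (-4.337, 28.67). P is determined by |MP| = 48.6 and |PJ| = 56.6 together: it lies at the intersection of circle(M, 48.6) and circle(J, 56.6). With |MJ| = 64.82, the foot of the radical line on MJ is 25.92 from M and the perpendicular offset is √(48.6² − 25.92²) = 41.11. Taking the left-of-MJ solution: P = (37.09, 54.08).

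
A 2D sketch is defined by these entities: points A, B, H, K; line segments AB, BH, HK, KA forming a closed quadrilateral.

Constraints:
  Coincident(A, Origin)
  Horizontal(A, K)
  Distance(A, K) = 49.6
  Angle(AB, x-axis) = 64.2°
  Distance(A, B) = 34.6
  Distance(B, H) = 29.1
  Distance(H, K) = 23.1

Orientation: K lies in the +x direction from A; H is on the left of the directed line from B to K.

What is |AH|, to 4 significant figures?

48.05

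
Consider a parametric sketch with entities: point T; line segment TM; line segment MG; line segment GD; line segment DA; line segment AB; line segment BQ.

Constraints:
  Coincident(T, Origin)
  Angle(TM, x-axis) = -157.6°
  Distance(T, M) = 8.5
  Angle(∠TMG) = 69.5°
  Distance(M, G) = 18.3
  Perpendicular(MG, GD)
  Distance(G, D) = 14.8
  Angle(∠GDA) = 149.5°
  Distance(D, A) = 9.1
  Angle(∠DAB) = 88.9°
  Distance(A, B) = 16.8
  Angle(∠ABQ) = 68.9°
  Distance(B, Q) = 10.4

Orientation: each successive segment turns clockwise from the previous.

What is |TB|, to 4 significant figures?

6.894

T is at the origin; TM runs at -157.6° with length 8.5, so M = (-7.859, -3.239). ∠TMG = 69.5° gives MG at 91.90° from the x-axis; with |MG| = 18.3, G = (-8.465, 15.05). The perpendicularity gives GD at right angles to MG, so GD runs at 1.900°; with |GD| = 14.8, D = (6.326, 15.54). ∠GDA = 149.5° gives DA at -28.60° from the x-axis; with |DA| = 9.1, A = (14.32, 11.19). ∠DAB = 88.9° gives AB at -119.7° from the x-axis; with |AB| = 16.8, B = (5.992, -3.408). Then |TB| = |B − T| = 6.894.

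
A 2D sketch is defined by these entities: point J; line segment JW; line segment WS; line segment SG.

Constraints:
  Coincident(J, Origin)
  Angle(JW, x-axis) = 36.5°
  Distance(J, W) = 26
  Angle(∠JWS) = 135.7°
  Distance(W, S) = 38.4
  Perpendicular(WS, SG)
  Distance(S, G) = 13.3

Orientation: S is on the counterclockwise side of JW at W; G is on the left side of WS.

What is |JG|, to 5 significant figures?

57.215

J is at the origin; JW runs at 36.5° with length 26.0, so W = 26.0·(cos 36.5°, sin 36.5°) = (20.900, 15.465). ∠JWS = 135.7°, so WS runs at 36.5° + (180° − 135.7°) = 80.800° from the x-axis; with |WS| = 38.4, S = W + 38.4·(cos 80.800°, sin 80.800°) = (27.040, 53.371). The perpendicularity gives SG at right angles to WS; with |SG| = 13.3 on the left of WS, G = S + 13.3·(-0.98714, 0.15988) = (13.911, 55.498). Then |JG| = |G − J| = 57.215.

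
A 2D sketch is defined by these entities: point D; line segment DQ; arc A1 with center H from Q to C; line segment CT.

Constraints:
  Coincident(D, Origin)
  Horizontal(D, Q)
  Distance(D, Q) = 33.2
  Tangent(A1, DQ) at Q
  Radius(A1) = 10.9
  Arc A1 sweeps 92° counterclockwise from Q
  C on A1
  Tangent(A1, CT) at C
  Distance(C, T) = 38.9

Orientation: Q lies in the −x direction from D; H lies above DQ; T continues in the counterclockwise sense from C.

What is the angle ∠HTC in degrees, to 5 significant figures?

15.653°

D is at the origin; D and Q share the same y with |DQ| = 33.2 and Q on the −x side, so Q = (-33.200, 0.0000). Since A1 is tangent to DQ there, HQ ⟂ DQ, so H = Q + (0, 10.9) = (-33.200, 10.900). On A1, Q sits at bearing -90° from H; a 92° counterclockwise sweep puts C at bearing 2°, so C = H + 10.9·(cos 2°, sin 2°) = (-22.307, 11.280). A1 meets CT tangentially, so HC is at right angles to CT, so CT runs along (−sin 2°, cos 2°); with |CT| = 38.9, T = (-23.664, 50.157). Then cos ∠HTC = TH·TC / (|TH||TC|), giving 15.653°.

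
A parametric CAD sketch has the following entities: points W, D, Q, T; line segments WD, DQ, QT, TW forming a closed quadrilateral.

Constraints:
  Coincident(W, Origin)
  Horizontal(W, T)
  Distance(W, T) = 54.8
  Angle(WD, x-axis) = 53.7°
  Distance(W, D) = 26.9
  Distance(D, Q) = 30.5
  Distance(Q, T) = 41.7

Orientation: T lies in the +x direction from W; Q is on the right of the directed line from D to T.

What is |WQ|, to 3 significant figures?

16.5

Checks: |DQ| = 30.50 ✓; |QT| = 41.70 ✓.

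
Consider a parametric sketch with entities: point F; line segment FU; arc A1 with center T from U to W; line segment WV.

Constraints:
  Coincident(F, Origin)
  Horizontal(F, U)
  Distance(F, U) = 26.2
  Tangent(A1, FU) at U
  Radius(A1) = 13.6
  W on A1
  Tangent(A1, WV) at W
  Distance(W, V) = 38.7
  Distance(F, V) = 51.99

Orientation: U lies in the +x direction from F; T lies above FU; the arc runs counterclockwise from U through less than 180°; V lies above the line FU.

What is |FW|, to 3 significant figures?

42.8

F is at the origin; FU is horizontal with |FU| = 26.2 and U on the +x side, so U = (26.2, 0.00). The tangent condition forces TU to be normal to FU, so T = U + (0, 13.6) = (26.2, 13.6). Since TW ⟂ WV (tangency), |TV| = √(13.6² + 38.7²) = 41.0 regardless of where W sits on A1. So V lies on both circle(F, 51.99) and circle(T, 41.0); the above-FU intersection is V = (9.58, 51.1). W is the foot of the tangent from V: W = (36.1, 22.9).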